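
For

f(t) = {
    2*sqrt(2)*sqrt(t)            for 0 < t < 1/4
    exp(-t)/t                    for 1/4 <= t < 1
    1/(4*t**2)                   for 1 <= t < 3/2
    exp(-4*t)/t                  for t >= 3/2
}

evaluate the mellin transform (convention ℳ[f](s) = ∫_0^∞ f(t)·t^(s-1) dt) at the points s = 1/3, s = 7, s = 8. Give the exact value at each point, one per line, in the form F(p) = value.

back out the shared t-power: 2*sqrt(2)*t**(3/2) on [0, 1/4); exp(-t) on [1/4, 1); 1/(4*t) on [1, 3/2); …
undo the common scale on t: t**(3/2) on [0, 1/2); exp(-t/2) on [1/2, 2); 1/(2*t) on [2, 3); …
cuts at 1/4, 1, 3/2: linearity sums the 4 kernel integrals
on [0, 1/4) integrate f = 2*sqrt(2)*sqrt(t) against the kernel
the [1/4, 1) slice contributes ∫ exp(-t)/t·t^(s-1) dt
segment [1, 3/2) carries 1/(4*t**2); integrate it
on [3/2, ∞) integrate f = exp(-4*t)/t against the kernel

F(1/3) = -uppergamma(-2/3, 1) - 12**(1/3)/30 + 2*2**(1/3)*uppergamma(-2/3, 6) + 3/20 + 3*2**(5/6)/5 + uppergamma(-2/3, 1/4)
F(7) = -326*exp(-1) + sqrt(2)/122880 + 2697*exp(-6)/512 + 211/640 + 157781*exp(-1/4)/1024
F(8) = -1957*exp(-1) + sqrt(2)/557056 + 11007*exp(-6)/1024 + 665/1536 + 3786745*exp(-1/4)/4096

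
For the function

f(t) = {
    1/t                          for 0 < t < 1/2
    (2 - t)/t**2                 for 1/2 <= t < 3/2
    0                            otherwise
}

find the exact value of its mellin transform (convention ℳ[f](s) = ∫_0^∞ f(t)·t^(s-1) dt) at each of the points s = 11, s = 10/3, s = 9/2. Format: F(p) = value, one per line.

F(11) = 255857/92160
F(10/3) = 3*2**(2/3)*(-5 + 12*3**(1/3))/56
F(9/2) = -9*sqrt(2)/140 + 117*sqrt(6)/280

strip the power substitution: 1/sqrt(t) on [0, 1/4); (2 - sqrt(t))/t on [1/4, 9/4)
the shared t-power comes off first: sqrt(t) on [0, 1/4); 2 - sqrt(t) on [1/4, 9/4)
the power substitution comes off first: t on [0, 1/2); 2 - t on [1/2, 3/2)
linearity at 1/2 turns ℳ[f](s) into 2 summed integrals
between 0 and 1/2 the integrand is 1/t·t^(s-1)
over [1/2, 3/2), the kernel integral of (2 - t)/t**2 enters the sum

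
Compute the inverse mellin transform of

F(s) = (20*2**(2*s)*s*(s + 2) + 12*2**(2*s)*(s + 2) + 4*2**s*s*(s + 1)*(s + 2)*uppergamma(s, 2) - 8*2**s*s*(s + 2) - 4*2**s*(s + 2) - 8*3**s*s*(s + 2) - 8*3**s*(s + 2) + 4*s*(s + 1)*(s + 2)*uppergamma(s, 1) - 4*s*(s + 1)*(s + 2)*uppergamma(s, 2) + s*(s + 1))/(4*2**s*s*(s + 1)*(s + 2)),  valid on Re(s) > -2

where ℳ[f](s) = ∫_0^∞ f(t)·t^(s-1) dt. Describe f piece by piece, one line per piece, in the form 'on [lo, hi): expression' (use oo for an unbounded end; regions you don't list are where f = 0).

decompose at 1/2, 1, 3/2, 2; ℳ[f](s) sums the 5 pieces' integrals
the [0, 1/2) slice contributes ∫ t**2·t^(s-1) dt
∫ exp(-2*t)·t^(s-1) over [1/2, 1)
∫ (t + 1)·t^(s-1) over [1, 3/2)
piece [3/2, 2): integrate (t + 3) against the kernel
∫ exp(-t)·t^(s-1) over [2, ∞)

on [0, 1/2): t**2
on [1/2, 1): exp(-2*t)
on [1, 3/2): t + 1
on [3/2, 2): t + 3
on [2, oo): exp(-t)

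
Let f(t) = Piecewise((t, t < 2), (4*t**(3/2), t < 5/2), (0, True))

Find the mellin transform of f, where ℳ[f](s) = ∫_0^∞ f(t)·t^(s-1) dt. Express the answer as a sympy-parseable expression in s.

(2**(s + 1)*(2*s + 3) - 8*2**(s + 3/2)*(s + 1) + 8*(5/2)**(s + 3/2)*(s + 1))/((s + 1)*(2*s + 3))
  Re(s) > -1

split f at 2: ℳ[f](s) collects 2 kernel integrals
[0, 2) adds the kernel integral of t
over [2, 5/2), the kernel integral of 4*t**(3/2) enters the sum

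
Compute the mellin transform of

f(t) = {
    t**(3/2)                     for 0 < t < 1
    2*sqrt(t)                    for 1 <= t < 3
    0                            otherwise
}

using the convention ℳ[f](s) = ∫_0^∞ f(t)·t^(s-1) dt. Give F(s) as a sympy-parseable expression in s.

(4*sqrt(3)*3**s*(2*s + 3) - 4*s - 10)/((2*s + 1)*(2*s + 3))
  Re(s) > -3/2

split f at 1: ℳ[f](s) collects 2 kernel integrals
∫ over [0, 1) of t**(3/2)·t^(s-1) joins the sum
the [1, 3) slice contributes ∫ 2*sqrt(t)·t^(s-1) dt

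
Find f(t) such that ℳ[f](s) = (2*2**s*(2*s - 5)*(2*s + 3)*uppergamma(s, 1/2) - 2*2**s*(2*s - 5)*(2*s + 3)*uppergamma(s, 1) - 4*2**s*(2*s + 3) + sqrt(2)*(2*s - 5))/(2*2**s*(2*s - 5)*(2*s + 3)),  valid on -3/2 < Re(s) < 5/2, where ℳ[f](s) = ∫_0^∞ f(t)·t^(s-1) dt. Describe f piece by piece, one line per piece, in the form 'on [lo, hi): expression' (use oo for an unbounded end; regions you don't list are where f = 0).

breakpoints 1/2, 1: one integral from each of the 3 segments
segment 0 to 1/2 holds t**(3/2); add its integral
segment 1/2 to 1 holds exp(-t); add its integral
piece [1, ∞): integrate t**(-5/2) against the kernel

on [0, 1/2): t**(3/2)
on [1/2, 1): exp(-t)
on [1, oo): t**(-5/2)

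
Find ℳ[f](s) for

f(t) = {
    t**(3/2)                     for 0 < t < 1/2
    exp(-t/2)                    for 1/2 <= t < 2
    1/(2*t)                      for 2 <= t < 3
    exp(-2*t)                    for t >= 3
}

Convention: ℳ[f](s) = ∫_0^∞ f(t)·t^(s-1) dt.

treat the 4 regions marked off by 1/2, 2, 3 separately and sum
[0, 1/2) adds the kernel integral of t**(3/2)
on [1/2, 2): add ∫ exp(-t/2)·t^(s-1) dt
piece [2, 3): integrate 1/(2*t) against the kernel
on [3, ∞): add ∫ exp(-2*t)·t^(s-1) dt

(12*24**s*(s - 1)*(2*s + 3)*uppergamma(s, 1/4) - 12*24**s*(s - 1)*(2*s + 3)*uppergamma(s, 1) - 3*24**s*(2*s + 3) + 2*36**s*(2*s + 3) + 12*6**s*(s - 1)*(2*s + 3)*uppergamma(s, 6) + 6*sqrt(2)*6**s*(s - 1))/(12*12**s*(s - 1)*(2*s + 3))
  Re(s) > -3/2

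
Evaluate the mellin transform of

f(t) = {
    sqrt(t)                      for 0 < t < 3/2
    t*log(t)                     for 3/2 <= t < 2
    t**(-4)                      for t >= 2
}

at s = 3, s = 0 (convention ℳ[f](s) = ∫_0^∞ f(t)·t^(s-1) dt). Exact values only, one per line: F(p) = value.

F(3) = -81*log(3)/64 - 47/256 + 27*sqrt(6)/56 + 337*log(2)/64
F(0) = -31/64 + log(8*sqrt(6)/9) + sqrt(6)

slice at 3/2, 2, transform all 3 pieces, and sum them
between 0 and 3/2 the integrand is sqrt(t)·t^(s-1)
over [3/2, 2), the kernel integral of t*log(t) enters the sum
∫ t**(-4)·t^(s-1) over [2, ∞)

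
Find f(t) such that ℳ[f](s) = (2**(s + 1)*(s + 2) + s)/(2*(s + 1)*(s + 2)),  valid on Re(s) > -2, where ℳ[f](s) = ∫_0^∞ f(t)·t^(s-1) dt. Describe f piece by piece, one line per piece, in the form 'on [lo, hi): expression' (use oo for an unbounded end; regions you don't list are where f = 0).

on [0, 1): t**2
on [1, 2): t/2

peel off the shared t-power: t**(3/2) on [0, 1); sqrt(t)/2 on [1, 2)
the shared t-power comes off first: t on [0, 1); 1/2 on [1, 2)
cuts at 1: linearity sums the 2 kernel integrals
∫ t**2·t^(s-1) over [0, 1)
on [1, 2) integrate f = t/2 against the kernel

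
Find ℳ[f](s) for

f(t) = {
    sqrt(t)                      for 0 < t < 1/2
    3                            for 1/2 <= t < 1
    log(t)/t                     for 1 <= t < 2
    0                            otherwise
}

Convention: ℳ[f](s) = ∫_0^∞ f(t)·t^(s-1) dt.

(2*2**s*s*(2*s + 1) + 6*2**s*(s - 1)**2*(2*s + 1) + 4**s*s*(s - 1)*(2*s + 1)*log(2) - 4**s*s*(2*s + 1) + 2*sqrt(2)*s*(s - 1)**2 - 6*(s - 1)**2*(2*s + 1))/(2*2**s*s*(s - 1)**2*(2*s + 1))
  Re(s) > -1/2

invert the shared t-power to get t**(3/2) on [0, 1/2); 3*t on [1/2, 1); log(t) on [1, 2)
summing 3 kernel integrals split by 1/2, 1 yields ℳ[f](s)
segment [0, 1/2) carries sqrt(t); integrate it
[1/2, 1) adds the kernel integral of 3
segment 1 to 2 holds log(t)/t; add its integral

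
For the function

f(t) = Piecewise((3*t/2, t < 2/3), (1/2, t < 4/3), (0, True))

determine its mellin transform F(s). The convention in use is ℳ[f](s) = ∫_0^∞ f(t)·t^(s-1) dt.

remove the common scale on t first: t/2 on [0, 2); 1/2 on [2, 4)
remove the common scale on t first: t on [0, 1); 1/2 on [1, 2)
along the cuts 2/3, ℳ[f](s) splits into 2 integrals
segment 0 to 2/3 holds 3*t/2; add its integral
over [2/3, 4/3), the kernel integral of 1/2 enters the sum

2**s*(2**s*(s + 1) + s - 1)/(2*3**s*s*(s + 1))
  Re(s) > -1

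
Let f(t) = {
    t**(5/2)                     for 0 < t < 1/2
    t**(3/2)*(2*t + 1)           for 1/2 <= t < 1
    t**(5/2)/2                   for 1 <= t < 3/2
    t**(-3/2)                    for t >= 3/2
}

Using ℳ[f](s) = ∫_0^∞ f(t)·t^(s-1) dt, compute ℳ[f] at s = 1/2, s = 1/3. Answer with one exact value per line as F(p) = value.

F(1/2) = 33/16
F(1/3) = 2**(1/6)*(-5670 + 16884*2**(5/6) + 12221*3**(5/6))/31416

reversing the shared t-power: t**(3/2) on [0, 1/2); sqrt(t)*(2*t + 1) on [1/2, 1); t**(3/2)/2 on [1, 3/2); …
back out the shared t-power: t on [0, 1/2); 2*t + 1 on [1/2, 1); t/2 on [1, 3/2); …
summing 4 kernel integrals split by 1/2, 1, 3/2 yields ℳ[f](s)
∫ over [0, 1/2) of t**(5/2)·t^(s-1) joins the sum
segment 1/2 to 1 holds t**(3/2)*(2*t + 1); add its integral
∫ t**(5/2)/2·t^(s-1) over [1, 3/2)
∫ over [3/2, ∞) of t**(-3/2)·t^(s-1) joins the sum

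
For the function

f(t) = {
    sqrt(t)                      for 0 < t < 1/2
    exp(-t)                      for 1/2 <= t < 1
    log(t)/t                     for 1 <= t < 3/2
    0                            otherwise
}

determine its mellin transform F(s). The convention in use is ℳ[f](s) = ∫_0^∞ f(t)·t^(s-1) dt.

(3*2**s*(2*s + 1)*(s**2 - 2*s + 1)*uppergamma(s, 1/2) - 3*2**s*(2*s + 1)*(s**2 - 2*s + 1)*uppergamma(s, 1) + 3*2**s*(2*s + 1) + 3**s*s*(2*s + 1)*(-2*log(2) + 2*log(3)) - 2*3**s*(2*s + 1) + 3**s*(2*s + 1)*(-2*log(3) + 2*log(2)) + 3*sqrt(2)*(s**2 - 2*s + 1))/(3*2**s*(2*s + 1)*(s**2 - 2*s + 1))
  Re(s) > -1/2

the 3 pieces separated at 1/2, 1 each add one integral
∫ over [0, 1/2) of sqrt(t)·t^(s-1) joins the sum
∫ exp(-t)·t^(s-1) over [1/2, 1)
segment [1, 3/2) carries log(t)/t; integrate it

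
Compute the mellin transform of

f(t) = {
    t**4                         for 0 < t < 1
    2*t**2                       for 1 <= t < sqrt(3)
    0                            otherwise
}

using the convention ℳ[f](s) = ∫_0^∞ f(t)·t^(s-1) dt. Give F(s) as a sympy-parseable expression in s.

(6*3**(s/2)*(s + 4) - s - 6)/((s + 2)*(s + 4))
  Re(s) > -4

peel off the power substitution: t**2 on [0, 1); 2*t on [1, 3)
reversing the shared t-power: t**(3/2) on [0, 1); 2*sqrt(t) on [1, 3)
cuts at 1: linearity sums the 2 kernel integrals
the [0, 1) slice contributes ∫ t**4·t^(s-1) dt
on [1, sqrt(3)) integrate f = 2*t**2 against the kernel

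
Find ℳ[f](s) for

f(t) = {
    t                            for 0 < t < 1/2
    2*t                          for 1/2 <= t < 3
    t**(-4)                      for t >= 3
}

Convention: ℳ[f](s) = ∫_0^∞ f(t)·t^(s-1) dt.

integrate the 3 segments split at 1/2, 3, then add the results
piece [0, 1/2): integrate t against the kernel
between 1/2 and 3 the integrand is 2*t·t^(s-1)
piece [3, ∞): integrate t**(-4) against the kernel

(970*6**s*s - 3890*6**s - 81*s + 324)/(162*2**s*(s**2 - 3*s - 4))
  -1 < Re(s) < 4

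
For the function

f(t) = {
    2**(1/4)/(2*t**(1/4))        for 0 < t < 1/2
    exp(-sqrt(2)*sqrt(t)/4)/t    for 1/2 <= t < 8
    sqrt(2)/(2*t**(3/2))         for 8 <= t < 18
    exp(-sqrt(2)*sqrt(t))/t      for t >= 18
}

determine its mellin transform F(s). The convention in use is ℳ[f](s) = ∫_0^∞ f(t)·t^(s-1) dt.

2**s*(8*1296**s*(4*s - 1)/27 + 576**s*(1 - 4*s) + 4*576**s*(2*s - 3)*(4*s - 1)*uppergamma(2*s - 2, 1/4) - 4*576**s*(2*s - 3)*(4*s - 1)*uppergamma(2*s - 2, 1) + 64*6**(2*s)*(2*s - 3)*(4*s - 1)*uppergamma(2*s - 2, 6) + 32*sqrt(2)*6**(2*s)*(2*s - 3))/(16*144**s*(2*s - 3)*(4*s - 1))
  Re(s) > 1/4

the shared t-power comes off first: 2**(1/4)*t**(3/4)/2 on [0, 1/2); exp(-sqrt(2)*sqrt(t)/4) on [1/2, 8); sqrt(2)/(2*sqrt(t)) on [8, 18); …
invert the common scale on t to get t**(3/4) on [0, 1/4); exp(-sqrt(t)/2) on [1/4, 4); 1/(2*sqrt(t)) on [4, 9); …
invert the power substitution to get t**(3/2) on [0, 1/2); exp(-t/2) on [1/2, 2); 1/(2*t) on [2, 3); …
decompose at 1/2, 8, 18; ℳ[f](s) sums the 4 pieces' integrals
on [0, 1/2) integrate f = 2**(1/4)/(2*t**(1/4)) against the kernel
segment [1/2, 8) carries exp(-sqrt(2)*sqrt(t)/4)/t; integrate it
for t in [8, 18): the term is ∫ sqrt(2)/(2*t**(3/2))·t^(s-1)
∫ over [18, ∞) of exp(-sqrt(2)*sqrt(t))/t·t^(s-1) joins the sum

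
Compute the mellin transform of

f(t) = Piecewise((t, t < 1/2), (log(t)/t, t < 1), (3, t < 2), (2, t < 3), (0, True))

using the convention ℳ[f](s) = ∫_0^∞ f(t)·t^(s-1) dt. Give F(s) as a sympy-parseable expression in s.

(2*2**(2*s)*(s + 1)*(s**2 - 2*s + 1) - 2*2**s*s*(s + 1) - 6*2**s*(s + 1)*(s**2 - 2*s + 1) + 4*6**s*(s + 1)*(s**2 - 2*s + 1) + 4*s**2*(s + 1)*log(2) - 4*s*(s + 1)*log(2) + 4*s*(s + 1) + s*(s**2 - 2*s + 1))/(2*2**s*s*(s + 1)*(s**2 - 2*s + 1))
  Re(s) > -1

summing 4 kernel integrals split by 1/2, 1, 2 yields ℳ[f](s)
the [0, 1/2) slice contributes ∫ t·t^(s-1) dt
over [1/2, 1), the kernel integral of log(t)/t enters the sum
segment [1, 2) carries 3; integrate it
piece [2, 3): integrate 2 against the kernel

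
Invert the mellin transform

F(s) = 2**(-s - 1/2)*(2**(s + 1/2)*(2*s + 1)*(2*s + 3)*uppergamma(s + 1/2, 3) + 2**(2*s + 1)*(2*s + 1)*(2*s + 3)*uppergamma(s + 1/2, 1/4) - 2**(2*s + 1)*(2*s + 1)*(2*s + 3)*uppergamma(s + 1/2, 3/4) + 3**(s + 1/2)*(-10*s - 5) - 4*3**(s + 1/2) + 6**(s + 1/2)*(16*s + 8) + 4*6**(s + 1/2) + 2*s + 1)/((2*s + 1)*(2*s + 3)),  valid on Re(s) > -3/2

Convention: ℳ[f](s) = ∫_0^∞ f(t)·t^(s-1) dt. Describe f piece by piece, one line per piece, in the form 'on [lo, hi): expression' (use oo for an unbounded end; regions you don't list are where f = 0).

back out the shared t-power: t on [0, 1/2); exp(-t/2) on [1/2, 3/2); t + 1 on [3/2, 3); …
along the cuts 1/2, 3/2, 3, ℳ[f](s) splits into 4 integrals
[0, 1/2) adds the kernel integral of t**(3/2)
∫ over [1/2, 3/2) of sqrt(t)*exp(-t/2)·t^(s-1) joins the sum
the [3/2, 3) slice contributes ∫ sqrt(t)*(t + 1)·t^(s-1) dt
over [3, ∞), the kernel integral of sqrt(t)*exp(-t) enters the sum

on [0, 1/2): t**(3/2)
on [1/2, 3/2): sqrt(t)*exp(-t/2)
on [3/2, 3): sqrt(t)*(t + 1)
on [3, oo): sqrt(t)*exp(-t)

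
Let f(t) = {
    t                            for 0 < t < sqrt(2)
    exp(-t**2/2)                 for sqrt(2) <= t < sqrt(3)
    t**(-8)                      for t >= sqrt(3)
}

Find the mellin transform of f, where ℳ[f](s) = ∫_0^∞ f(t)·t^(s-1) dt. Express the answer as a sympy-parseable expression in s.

(81*2**(s/2)*(s - 8)*(s + 1)*uppergamma(s/2, 1) - 81*2**(s/2)*(s - 8)*(s + 1)*uppergamma(s/2, 3/2) + 162*2**(s/2 + 1/2)*(s - 8) - 2*3**(s/2)*(s + 1))/(162*(s - 8)*(s + 1))
  -1 < Re(s) < 8

the power substitution comes off first: sqrt(t) on [0, 2); exp(-t/2) on [2, 3); t**(-4) on [3, ∞)
decompose at sqrt(2), sqrt(3); ℳ[f](s) sums the 3 pieces' integrals
segment 0 to sqrt(2) holds t; add its integral
∫ exp(-t**2/2)·t^(s-1) over [sqrt(2), sqrt(3))
for t in [sqrt(3), ∞): the term is ∫ t**(-8)·t^(s-1)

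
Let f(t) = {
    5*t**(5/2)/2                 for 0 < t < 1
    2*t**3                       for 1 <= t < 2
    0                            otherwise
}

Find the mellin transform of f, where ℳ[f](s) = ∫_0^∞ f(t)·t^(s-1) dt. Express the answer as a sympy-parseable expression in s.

(2**(s + 4)*(2*s + 5) + s + 5)/((s + 3)*(2*s + 5))
  Re(s) > -5/2

slice at 1, transform all 2 pieces, and sum them
for t in [0, 1): the term is ∫ 5*t**(5/2)/2·t^(s-1)
on [1, 2) integrate f = 2*t**3 against the kernel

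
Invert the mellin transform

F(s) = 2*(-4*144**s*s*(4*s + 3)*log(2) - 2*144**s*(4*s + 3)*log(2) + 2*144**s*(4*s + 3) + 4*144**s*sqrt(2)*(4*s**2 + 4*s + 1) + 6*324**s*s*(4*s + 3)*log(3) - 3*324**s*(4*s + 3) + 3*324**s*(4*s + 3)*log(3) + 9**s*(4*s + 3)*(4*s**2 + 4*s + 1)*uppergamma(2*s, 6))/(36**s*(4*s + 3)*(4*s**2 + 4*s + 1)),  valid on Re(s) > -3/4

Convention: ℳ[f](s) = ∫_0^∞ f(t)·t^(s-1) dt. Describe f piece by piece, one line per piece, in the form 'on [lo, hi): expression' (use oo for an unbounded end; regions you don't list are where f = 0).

undo the power substitution: t**(3/2) on [0, 2); t*log(t) on [2, 3); exp(-2*t) on [3, ∞)
f breaks at 4, 9 into 3 integrals to sum
on [0, 4): add ∫ t**(3/4)·t^(s-1) dt
segment [4, 9) carries sqrt(t)*log(sqrt(t)); integrate it
on [9, ∞) integrate f = exp(-2*sqrt(t)) against the kernel

on [0, 4): t**(3/4)
on [4, 9): sqrt(t)*log(sqrt(t))
on [9, oo): exp(-2*sqrt(t))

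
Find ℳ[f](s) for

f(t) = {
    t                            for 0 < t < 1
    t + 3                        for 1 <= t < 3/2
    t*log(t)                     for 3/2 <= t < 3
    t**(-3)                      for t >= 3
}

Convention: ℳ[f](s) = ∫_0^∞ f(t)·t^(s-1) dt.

(-162*2**s*s*(s - 3)*(s**2 + 2*s + 1) - 162*2**s*(s - 3)*(s**2 + 2*s + 1) - 81*3**s*s**2*(s - 3)*(s + 1)*log(3) + 81*3**s*s**2*(s - 3)*(s + 1)*log(2) - 81*3**s*s*(s - 3)*(s + 1)*log(3) + 81*3**s*s*(s - 3)*(s + 1)*log(2) + 81*3**s*s*(s - 3)*(s + 1) + 243*3**s*s*(s - 3)*(s**2 + 2*s + 1) + 162*3**s*(s - 3)*(s**2 + 2*s + 1) + 162*6**s*s**2*(s - 3)*(s + 1)*log(3) - 162*6**s*s*(s - 3)*(s + 1) + 162*6**s*s*(s - 3)*(s + 1)*log(3) - 2*6**s*s*(s + 1)*(s**2 + 2*s + 1))/(54*2**s*s*(s - 3)*(s + 1)*(s**2 + 2*s + 1))
  -1 < Re(s) < 3

the 4 pieces separated at 1, 3/2, 3 each add one integral
the [0, 1) slice contributes ∫ t·t^(s-1) dt
piece [1, 3/2): integrate (t + 3) against the kernel
the [3/2, 3) slice contributes ∫ t*log(t)·t^(s-1) dt
on [3, ∞): add ∫ t**(-3)·t^(s-1) dt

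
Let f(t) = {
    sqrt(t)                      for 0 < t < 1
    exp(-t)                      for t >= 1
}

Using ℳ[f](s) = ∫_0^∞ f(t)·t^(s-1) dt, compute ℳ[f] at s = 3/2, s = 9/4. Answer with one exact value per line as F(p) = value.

F(3/2) = sqrt(pi)*erfc(1)/2 + exp(-1) + 1/2
F(9/4) = 4/11 + uppergamma(9/4, 1)

split f at 1: ℳ[f](s) collects 2 kernel integrals
the [0, 1) slice contributes ∫ sqrt(t)·t^(s-1) dt
for t in [1, ∞): the term is ∫ exp(-t)·t^(s-1)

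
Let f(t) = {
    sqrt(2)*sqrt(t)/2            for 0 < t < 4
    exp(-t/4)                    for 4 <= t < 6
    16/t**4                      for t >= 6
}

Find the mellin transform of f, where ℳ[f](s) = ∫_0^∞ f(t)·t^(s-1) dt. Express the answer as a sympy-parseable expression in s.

reversing the common scale on t: sqrt(t) on [0, 2); exp(-t/2) on [2, 3); t**(-4) on [3, ∞)
breakpoints 4, 6: one integral from each of the 3 segments
over [0, 4), the kernel integral of sqrt(2)*sqrt(t)/2 enters the sum
over [4, 6), the kernel integral of exp(-t/4) enters the sum
[6, ∞) adds the kernel integral of 16/t**4

2**s*(2**s*(s - 4)*(2*s + 1)*uppergamma(s, 1) - 2**s*(s - 4)*(2*s + 1)*uppergamma(s, 3/2) + 2*2**(s + 1/2)*(s - 4) - 3**s*(2*s + 1)/81)/((s - 4)*(2*s + 1))
  -1/2 < Re(s) < 4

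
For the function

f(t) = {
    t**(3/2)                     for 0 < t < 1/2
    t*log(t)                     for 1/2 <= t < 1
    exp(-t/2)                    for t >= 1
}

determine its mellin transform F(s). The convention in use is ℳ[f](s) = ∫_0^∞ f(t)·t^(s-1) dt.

split f at 1/2, 1: ℳ[f](s) collects 3 kernel integrals
on [0, 1/2) integrate f = t**(3/2) against the kernel
[1/2, 1) adds the kernel integral of t*log(t)
over [1, ∞), the kernel integral of exp(-t/2) enters the sum

(2*2**(2*s)*(2*s + 3)*(s**2 + 2*s + 1)*uppergamma(s, 1/2) - 2*2**s*(2*s + 3) + s*(2*s + 3)*log(2) + 2*s + (2*s + 3)*log(2) + sqrt(2)*(s**2 + 2*s + 1) + 3)/(2*2**s*(2*s + 3)*(s**2 + 2*s + 1))
  Re(s) > -3/2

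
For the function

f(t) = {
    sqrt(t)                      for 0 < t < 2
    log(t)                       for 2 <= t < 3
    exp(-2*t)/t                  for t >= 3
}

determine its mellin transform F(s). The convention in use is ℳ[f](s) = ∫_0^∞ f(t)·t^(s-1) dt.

(-12**s*s**2*log(4) + 2*12**s*sqrt(2)*s**2 - 12**s*s*log(2) + 2*12**s*s + 12**s + 2*18**s*s**2*log(3) - 2*18**s*s + 18**s*s*log(3) - 18**s + 4*3**s*s**3*uppergamma(s - 1, 6) + 2*3**s*s**2*uppergamma(s - 1, 6))/(6**s*s**2*(2*s + 1))
  Re(s) > -1/2

strip the shared t-power: t**(3/2) on [0, 2); t*log(t) on [2, 3); exp(-2*t) on [3, ∞)
cuts at 2, 3: linearity sums the 3 kernel integrals
segment [0, 2) carries sqrt(t); integrate it
the [2, 3) slice contributes ∫ log(t)·t^(s-1) dt
∫ over [3, ∞) of exp(-2*t)/t·t^(s-1) joins the sum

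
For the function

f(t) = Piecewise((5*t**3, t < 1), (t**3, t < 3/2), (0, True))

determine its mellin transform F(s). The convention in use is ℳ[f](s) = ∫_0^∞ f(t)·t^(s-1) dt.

split f at 1: ℳ[f](s) collects 2 kernel integrals
for t in [0, 1): the term is ∫ 5*t**3·t^(s-1)
the [1, 3/2) slice contributes ∫ t**3·t^(s-1) dt

((3/2)**(s + 3) + 4)/(s + 3)
  Re(s) > -3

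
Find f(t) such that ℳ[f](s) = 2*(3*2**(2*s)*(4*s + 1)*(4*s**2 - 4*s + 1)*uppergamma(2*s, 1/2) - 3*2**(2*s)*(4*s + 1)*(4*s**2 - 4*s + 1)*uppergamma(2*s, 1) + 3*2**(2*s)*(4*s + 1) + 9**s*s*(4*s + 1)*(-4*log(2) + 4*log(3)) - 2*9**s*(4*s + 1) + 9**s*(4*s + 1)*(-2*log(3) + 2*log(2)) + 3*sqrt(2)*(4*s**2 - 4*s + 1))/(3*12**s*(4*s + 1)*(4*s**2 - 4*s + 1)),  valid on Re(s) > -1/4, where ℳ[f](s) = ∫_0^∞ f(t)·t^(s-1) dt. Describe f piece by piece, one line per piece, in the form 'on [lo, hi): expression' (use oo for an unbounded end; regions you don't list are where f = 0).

on [0, 1/12): 3**(1/4)*t**(1/4)
on [1/12, 1/3): exp(-sqrt(3)*sqrt(t))
on [1/3, 3/4): sqrt(3)*log(sqrt(3)*sqrt(t))/(3*sqrt(t))

undo the common scale on t: t**(1/4) on [0, 1/4); exp(-sqrt(t)) on [1/4, 1); log(sqrt(t))/sqrt(t) on [1, 9/4)
the power substitution comes off first: sqrt(t) on [0, 1/2); exp(-t) on [1/2, 1); log(t)/t on [1, 3/2)
f breaks at 1/12, 1/3 into 3 integrals to sum
on [0, 1/12) integrate f = 3**(1/4)*t**(1/4) against the kernel
∫ over [1/12, 1/3) of exp(-sqrt(3)*sqrt(t))·t^(s-1) joins the sum
on [1/3, 3/4) integrate f = sqrt(3)*log(sqrt(3)*sqrt(t))/(3*sqrt(t)) against the kernel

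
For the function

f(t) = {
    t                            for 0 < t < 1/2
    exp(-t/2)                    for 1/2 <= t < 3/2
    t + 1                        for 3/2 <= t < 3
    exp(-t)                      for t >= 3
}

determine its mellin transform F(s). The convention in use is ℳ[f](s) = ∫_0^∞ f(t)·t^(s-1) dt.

f breaks at 1/2, 3/2, 3 into 4 integrals to sum
on [0, 1/2) integrate f = t against the kernel
for t in [1/2, 3/2): the term is ∫ exp(-t/2)·t^(s-1)
for t in [3/2, 3): the term is ∫ (t + 1)·t^(s-1)
piece [3, ∞): integrate exp(-t) against the kernel

(2*2**s*s*(s + 1)*uppergamma(s, 3) - 5*3**s*s - 2*3**s + 2*4**s*s*(s + 1)*uppergamma(s, 1/4) - 2*4**s*s*(s + 1)*uppergamma(s, 3/4) + 8*6**s*s + 2*6**s + s)/(2*2**s*s*(s + 1))
  Re(s) > -1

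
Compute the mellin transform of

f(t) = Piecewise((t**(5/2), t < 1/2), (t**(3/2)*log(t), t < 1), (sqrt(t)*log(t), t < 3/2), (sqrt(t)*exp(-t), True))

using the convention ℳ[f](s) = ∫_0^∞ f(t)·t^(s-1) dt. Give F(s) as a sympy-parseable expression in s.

2**(-s - 3/2)*(2**(s + 3/2)*(2*s + 1)**2*(2*s + 5)*(8*s + (2*s + 1)**2 + 8)*uppergamma(s + 1/2, 3/2) + 2**(s + 7/2)*(-2*s - 5)*(2*s + 1)**2 + 2**(s + 7/2)*(2*s + 5)*(8*s + (2*s + 1)**2 + 8) + 3**(s + 1/2)*(2*s + 1)*(2*s + 5)*(-4*log(2) + 4*log(3))*(8*s + (2*s + 1)**2 + 8) - 8*3**(s + 1/2)*(2*s + 5)*(8*s + (2*s + 1)**2 + 8) + (2*s + 1)**3*(2*s + 5)*log(4) + 4*(2*s + 1)**2*(2*s + 5)*log(2) + (2*s + 1)**2*(8*s + 20) + (2*s + 1)**2*(8*s + (2*s + 1)**2 + 8))/((2*s + 1)**2*(2*s + 5)*(8*s + (2*s + 1)**2 + 8))
  Re(s) > -5/2

reversing the shared t-power: t**2 on [0, 1/2); t*log(t) on [1/2, 1); log(t) on [1, 3/2); …
f breaks at 1/2, 1, 3/2 into 4 integrals to sum
the [0, 1/2) slice contributes ∫ t**(5/2)·t^(s-1) dt
piece [1/2, 1): integrate t**(3/2)*log(t) against the kernel
over [1, 3/2), the kernel integral of sqrt(t)*log(t) enters the sum
between 3/2 and ∞ the integrand is sqrt(t)*exp(-t)·t^(s-1)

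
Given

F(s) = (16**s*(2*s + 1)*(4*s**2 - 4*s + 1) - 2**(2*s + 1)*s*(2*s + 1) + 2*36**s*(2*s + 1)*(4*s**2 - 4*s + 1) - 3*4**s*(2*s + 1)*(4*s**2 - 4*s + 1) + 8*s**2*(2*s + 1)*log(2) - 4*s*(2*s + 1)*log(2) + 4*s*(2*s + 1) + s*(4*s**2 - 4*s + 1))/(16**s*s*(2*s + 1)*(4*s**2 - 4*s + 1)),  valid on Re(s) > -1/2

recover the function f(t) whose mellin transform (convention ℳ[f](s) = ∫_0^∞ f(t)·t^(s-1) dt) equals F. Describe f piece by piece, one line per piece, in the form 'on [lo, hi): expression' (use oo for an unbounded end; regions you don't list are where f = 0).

invert the power substitution to get 2*t on [0, 1/4); log(2*t)/(2*t) on [1/4, 1/2); 3 on [1/2, 1); …
reversing the common scale on t: t on [0, 1/2); log(t)/t on [1/2, 1); 3 on [1, 2); …
f breaks at 1/16, 1/4, 1 into 4 integrals to sum
over [0, 1/16), the kernel integral of 2*sqrt(t) enters the sum
on [1/16, 1/4) integrate f = log(2*sqrt(t))/(2*sqrt(t)) against the kernel
[1/4, 1) adds the kernel integral of 3
piece [1, 9/4): integrate 2 against the kernel

on [0, 1/16): 2*sqrt(t)
on [1/16, 1/4): log(2*sqrt(t))/(2*sqrt(t))
on [1/4, 1): 3
on [1, 9/4): 2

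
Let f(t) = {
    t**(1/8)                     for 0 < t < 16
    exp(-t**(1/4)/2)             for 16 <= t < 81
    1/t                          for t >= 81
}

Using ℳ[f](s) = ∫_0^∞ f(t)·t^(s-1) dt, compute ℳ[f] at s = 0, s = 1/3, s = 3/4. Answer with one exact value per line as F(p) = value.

F(0) = 4*Ei(-3/2) + 1/81 - 4*Ei(-1) + 8*sqrt(2)
F(1/3) = -8*2**(1/3)*uppergamma(4/3, 3/2) + 3**(1/3)/18 + 8*2**(1/3)*uppergamma(4/3, 1) + 48*2**(5/6)/11
F(3/4) = -232*exp(-3/2) + 4/3 + 64*sqrt(2)/7 + 160*exp(-1)

peel off the power substitution: t**(1/4) on [0, 4); exp(-sqrt(t)/2) on [4, 9); t**(-2) on [9, ∞)
peel off the power substitution: sqrt(t) on [0, 2); exp(-t/2) on [2, 3); t**(-4) on [3, ∞)
along the cuts 16, 81, ℳ[f](s) splits into 3 integrals
∫ over [0, 16) of t**(1/8)·t^(s-1) joins the sum
the [16, 81) slice contributes ∫ exp(-t**(1/4)/2)·t^(s-1) dt
the [81, ∞) slice contributes ∫ 1/t·t^(s-1) dt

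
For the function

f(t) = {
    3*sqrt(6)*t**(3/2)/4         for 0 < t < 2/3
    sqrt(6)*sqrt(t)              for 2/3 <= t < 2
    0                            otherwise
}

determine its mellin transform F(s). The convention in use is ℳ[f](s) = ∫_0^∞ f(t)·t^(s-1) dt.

(2/3)**s*(2*3**(s + 1/2)*(4*s + 6) - 4*s - 10)/((2*s + 1)*(2*s + 3))
  Re(s) > -3/2

the common scale on t comes off first: t**(3/2) on [0, 1); 2*sqrt(t) on [1, 3)
along the cuts 2/3, ℳ[f](s) splits into 2 integrals
[0, 2/3) adds the kernel integral of 3*sqrt(6)*t**(3/2)/4
between 2/3 and 2 the integrand is sqrt(6)*sqrt(t)·t^(s-1)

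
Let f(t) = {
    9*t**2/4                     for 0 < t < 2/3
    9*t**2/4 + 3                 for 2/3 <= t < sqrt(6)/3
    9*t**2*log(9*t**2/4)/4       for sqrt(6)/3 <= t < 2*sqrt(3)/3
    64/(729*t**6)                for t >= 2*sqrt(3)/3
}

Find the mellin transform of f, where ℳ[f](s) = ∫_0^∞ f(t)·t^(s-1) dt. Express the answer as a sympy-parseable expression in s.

(-81*2**(s/2)*s*(s/2 - 3)*(s**2/4 + s + 1) - 162*2**(s/2)*(s/2 - 3)*(s**2/4 + s + 1) - 81*3**(s/2)*s**2*(s/2 - 3)*(s/2 + 1)*log(3)/4 + 81*3**(s/2)*s**2*(s/2 - 3)*(s/2 + 1)*log(2)/4 - 81*3**(s/2)*s*(s/2 - 3)*(s/2 + 1)*log(3)/2 + 81*3**(s/2)*s*(s/2 - 3)*(s/2 + 1)*log(2)/2 + 81*3**(s/2)*s*(s/2 - 3)*(s/2 + 1)/2 + 243*3**(s/2)*s*(s/2 - 3)*(s**2/4 + s + 1)/2 + 162*3**(s/2)*(s/2 - 3)*(s**2/4 + s + 1) + 81*6**(s/2)*s**2*(s/2 - 3)*(s/2 + 1)*log(3)/2 - 81*6**(s/2)*s*(s/2 - 3)*(s/2 + 1) + 81*6**(s/2)*s*(s/2 - 3)*(s/2 + 1)*log(3) - 6**(s/2)*s*(s/2 + 1)*(s**2/4 + s + 1))/(54*2**(s/2)*(3/2)**s*s*(s/2 - 3)*(s/2 + 1)*(s**2/4 + s + 1))
  -2 < Re(s) < 6

invert the common scale on t to get t**2 on [0, 1); t**2 + 3 on [1, sqrt(6)/2); t**2*log(t**2) on [sqrt(6)/2, sqrt(3)); …
peel off the power substitution: t on [0, 1); t + 3 on [1, 3/2); t*log(t) on [3/2, 3); …
breakpoints 2/3, sqrt(6)/3, 2*sqrt(3)/3: one integral from each of the 4 segments
[0, 2/3) adds the kernel integral of 9*t**2/4
[2/3, sqrt(6)/3) adds the kernel integral of (9*t**2/4 + 3)
segment sqrt(6)/3 to 2*sqrt(3)/3 holds 9*t**2*log(9*t**2/4)/4; add its integral
segment [2*sqrt(3)/3, ∞) carries 64/(729*t**6); integrate it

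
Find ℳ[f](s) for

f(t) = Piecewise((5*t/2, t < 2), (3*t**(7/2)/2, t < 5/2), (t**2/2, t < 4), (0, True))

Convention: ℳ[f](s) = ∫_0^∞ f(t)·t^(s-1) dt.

(5*2**(s + 1)*(s + 2)*(2*s + 7) - 6*2**(s + 7/2)*(s + 1)*(s + 2) + 4**(s + 2)*(s + 1)*(2*s + 7) - (5/2)**(s + 2)*(s + 1)*(2*s + 7) + 6*(5/2)**(s + 7/2)*(s + 1)*(s + 2))/(2*(s + 1)*(s + 2)*(2*s + 7))
  Re(s) > -1

slice at 2, 5/2, transform all 3 pieces, and sum them
segment 0 to 2 holds 5*t/2; add its integral
over [2, 5/2), the kernel integral of 3*t**(7/2)/2 enters the sum
∫ t**2/2·t^(s-1) over [5/2, 4)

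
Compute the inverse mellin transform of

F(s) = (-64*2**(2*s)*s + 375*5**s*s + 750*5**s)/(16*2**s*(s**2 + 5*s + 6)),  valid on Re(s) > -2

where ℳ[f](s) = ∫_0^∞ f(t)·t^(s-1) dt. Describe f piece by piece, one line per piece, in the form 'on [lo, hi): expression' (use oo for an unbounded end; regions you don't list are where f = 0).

slice at 2, transform all 2 pieces, and sum them
on [0, 2) integrate f = 2*t**2 against the kernel
on [2, 5/2): add ∫ 3*t**3/2·t^(s-1) dt

on [0, 2): 2*t**2
on [2, 5/2): 3*t**3/2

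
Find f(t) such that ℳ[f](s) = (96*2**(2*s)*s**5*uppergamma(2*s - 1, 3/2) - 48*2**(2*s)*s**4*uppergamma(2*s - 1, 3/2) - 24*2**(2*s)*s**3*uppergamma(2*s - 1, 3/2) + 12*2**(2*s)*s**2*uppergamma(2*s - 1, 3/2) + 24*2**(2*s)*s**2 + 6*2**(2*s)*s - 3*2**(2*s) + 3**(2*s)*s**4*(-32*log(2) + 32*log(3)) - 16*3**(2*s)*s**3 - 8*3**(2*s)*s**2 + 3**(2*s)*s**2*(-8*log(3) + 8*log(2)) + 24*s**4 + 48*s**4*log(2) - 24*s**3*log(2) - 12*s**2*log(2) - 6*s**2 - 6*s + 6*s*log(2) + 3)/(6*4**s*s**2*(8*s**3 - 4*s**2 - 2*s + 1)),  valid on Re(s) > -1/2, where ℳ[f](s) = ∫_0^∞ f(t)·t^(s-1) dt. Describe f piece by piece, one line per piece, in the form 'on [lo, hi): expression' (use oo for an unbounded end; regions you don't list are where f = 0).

invert the power substitution to get t on [0, 1/2); log(t) on [1/2, 1); log(t)/t on [1, 3/2); …
invert the shared t-power to get t**2 on [0, 1/2); t*log(t) on [1/2, 1); log(t) on [1, 3/2); …
decompose at 1/4, 1, 9/4; ℳ[f](s) sums the 4 pieces' integrals
the [0, 1/4) slice contributes ∫ sqrt(t)·t^(s-1) dt
the [1/4, 1) slice contributes ∫ log(sqrt(t))·t^(s-1) dt
[1, 9/4) adds the kernel integral of log(sqrt(t))/sqrt(t)
on [9/4, ∞): add ∫ exp(-sqrt(t))/sqrt(t)·t^(s-1) dt

on [0, 1/4): sqrt(t)
on [1/4, 1): log(sqrt(t))
on [1, 9/4): log(sqrt(t))/sqrt(t)
on [9/4, oo): exp(-sqrt(t))/sqrt(t)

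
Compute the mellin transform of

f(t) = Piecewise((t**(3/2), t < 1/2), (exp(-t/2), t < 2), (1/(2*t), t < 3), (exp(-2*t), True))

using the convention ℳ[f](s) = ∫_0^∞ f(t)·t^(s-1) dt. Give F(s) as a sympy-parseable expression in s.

split f at 1/2, 2, 3: ℳ[f](s) collects 4 kernel integrals
between 0 and 1/2 the integrand is t**(3/2)·t^(s-1)
on [1/2, 2): add ∫ exp(-t/2)·t^(s-1) dt
for t in [2, 3): the term is ∫ 1/(2*t)·t^(s-1)
on [3, ∞): add ∫ exp(-2*t)·t^(s-1) dt

(12*24**s*(s - 1)*(2*s + 3)*uppergamma(s, 1/4) - 12*24**s*(s - 1)*(2*s + 3)*uppergamma(s, 1) - 3*24**s*(2*s + 3) + 2*36**s*(2*s + 3) + 12*6**s*(s - 1)*(2*s + 3)*uppergamma(s, 6) + 6*sqrt(2)*6**s*(s - 1))/(12*12**s*(s - 1)*(2*s + 3))
  Re(s) > -3/2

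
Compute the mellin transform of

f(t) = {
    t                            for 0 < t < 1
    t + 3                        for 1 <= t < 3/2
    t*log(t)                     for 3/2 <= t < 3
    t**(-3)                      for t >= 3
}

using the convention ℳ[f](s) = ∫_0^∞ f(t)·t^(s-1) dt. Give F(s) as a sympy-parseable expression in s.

split f at 1, 3/2, 3: ℳ[f](s) collects 4 kernel integrals
the [0, 1) slice contributes ∫ t·t^(s-1) dt
on [1, 3/2): add ∫ (t + 3)·t^(s-1) dt
for t in [3/2, 3): the term is ∫ t*log(t)·t^(s-1)
the [3, ∞) slice contributes ∫ t**(-3)·t^(s-1) dt

(-162*2**s*s*(s - 3)*(s**2 + 2*s + 1) - 162*2**s*(s - 3)*(s**2 + 2*s + 1) - 81*3**s*s**2*(s - 3)*(s + 1)*log(3) + 81*3**s*s**2*(s - 3)*(s + 1)*log(2) - 81*3**s*s*(s - 3)*(s + 1)*log(3) + 81*3**s*s*(s - 3)*(s + 1)*log(2) + 81*3**s*s*(s - 3)*(s + 1) + 243*3**s*s*(s - 3)*(s**2 + 2*s + 1) + 162*3**s*(s - 3)*(s**2 + 2*s + 1) + 162*6**s*s**2*(s - 3)*(s + 1)*log(3) - 162*6**s*s*(s - 3)*(s + 1) + 162*6**s*s*(s - 3)*(s + 1)*log(3) - 2*6**s*s*(s + 1)*(s**2 + 2*s + 1))/(54*2**s*s*(s - 3)*(s + 1)*(s**2 + 2*s + 1))
  -1 < Re(s) < 3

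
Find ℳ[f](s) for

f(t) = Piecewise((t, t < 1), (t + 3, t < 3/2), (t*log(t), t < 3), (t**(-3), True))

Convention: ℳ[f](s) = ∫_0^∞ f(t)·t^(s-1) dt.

linearity at 1, 3/2, 3 turns ℳ[f](s) into 4 summed integrals
segment 0 to 1 holds t; add its integral
segment 1 to 3/2 holds (t + 3); add its integral
for t in [3/2, 3): the term is ∫ t*log(t)·t^(s-1)
∫ over [3, ∞) of t**(-3)·t^(s-1) joins the sum

(-162*2**s*s*(s - 3)*(s**2 + 2*s + 1) - 162*2**s*(s - 3)*(s**2 + 2*s + 1) - 81*3**s*s**2*(s - 3)*(s + 1)*log(3) + 81*3**s*s**2*(s - 3)*(s + 1)*log(2) - 81*3**s*s*(s - 3)*(s + 1)*log(3) + 81*3**s*s*(s - 3)*(s + 1)*log(2) + 81*3**s*s*(s - 3)*(s + 1) + 243*3**s*s*(s - 3)*(s**2 + 2*s + 1) + 162*3**s*(s - 3)*(s**2 + 2*s + 1) + 162*6**s*s**2*(s - 3)*(s + 1)*log(3) - 162*6**s*s*(s - 3)*(s + 1) + 162*6**s*s*(s - 3)*(s + 1)*log(3) - 2*6**s*s*(s + 1)*(s**2 + 2*s + 1))/(54*2**s*s*(s - 3)*(s + 1)*(s**2 + 2*s + 1))
  -1 < Re(s) < 3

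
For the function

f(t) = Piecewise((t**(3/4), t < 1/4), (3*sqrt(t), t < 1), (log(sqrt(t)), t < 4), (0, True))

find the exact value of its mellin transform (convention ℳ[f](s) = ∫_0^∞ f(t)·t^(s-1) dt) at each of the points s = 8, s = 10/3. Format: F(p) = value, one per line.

remove the power substitution first: t**(3/2) on [0, 1/2); 3*t on [1/2, 1); log(t) on [1, 2)
slice at 1/4, 1, transform all 3 pieces, and sum them
on [0, 1/4) integrate f = t**(3/4) against the kernel
for t in [1/4, 1): the term is ∫ 3*sqrt(t)·t^(s-1)
piece [1, 4): integrate log(sqrt(t)) against the kernel

F(8) = -570023427/1114112 + sqrt(2)/2293760 + 8192*log(2)
F(10/3) = -72*2**(2/3)/25 - 9*2**(1/3)/2944 + 3*2**(5/6)/6272 + 3807/4600 + 96*2**(2/3)*log(2)/5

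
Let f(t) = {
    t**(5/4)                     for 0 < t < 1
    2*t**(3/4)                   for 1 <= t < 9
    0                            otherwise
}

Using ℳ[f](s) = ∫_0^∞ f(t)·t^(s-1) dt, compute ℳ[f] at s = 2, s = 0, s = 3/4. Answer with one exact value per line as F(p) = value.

reversing the shared t-power: t**(3/4) on [0, 1); 2*t**(1/4) on [1, 9)
invert the power substitution to get t**(3/2) on [0, 1); 2*sqrt(t) on [1, 3)
cuts at 1: linearity sums the 2 kernel integrals
over [0, 1), the kernel integral of t**(5/4) enters the sum
∫ over [1, 9) of 2*t**(3/4)·t^(s-1) joins the sum

F(2) = -60/143 + 1944*sqrt(3)/11
F(0) = -28/15 + 8*sqrt(3)
F(3/4) = 211/6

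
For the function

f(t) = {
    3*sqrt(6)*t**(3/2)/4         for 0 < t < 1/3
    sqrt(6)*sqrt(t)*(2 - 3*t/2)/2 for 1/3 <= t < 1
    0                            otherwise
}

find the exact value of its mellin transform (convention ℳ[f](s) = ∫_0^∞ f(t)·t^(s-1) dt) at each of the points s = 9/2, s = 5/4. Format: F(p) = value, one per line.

F(9/2) = 2173*sqrt(6)/29160
F(5/4) = sqrt(2)*3**(3/4)*(-10 + 23*3**(3/4))/231

the common scale on t comes off first: t**(3/2) on [0, 1/2); sqrt(t)*(2 - t) on [1/2, 3/2)
undo the shared t-power: t on [0, 1/2); 2 - t on [1/2, 3/2)
along the cuts 1/3, ℳ[f](s) splits into 2 integrals
the [0, 1/3) slice contributes ∫ 3*sqrt(6)*t**(3/2)/4·t^(s-1) dt
∫ sqrt(6)*sqrt(t)*(2 - 3*t/2)/2·t^(s-1) over [1/3, 1)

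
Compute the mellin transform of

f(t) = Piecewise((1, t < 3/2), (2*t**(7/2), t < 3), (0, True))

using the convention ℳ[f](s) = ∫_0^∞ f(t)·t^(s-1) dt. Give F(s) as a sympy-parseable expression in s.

(4*3**(s + 7/2)*s + (3/2)**s*(2*s + 7) - 4*(3/2)**(s + 7/2)*s)/(s*(2*s + 7))
  Re(s) > 0

slice at 3/2, transform all 2 pieces, and sum them
[0, 3/2) adds the kernel integral of 1
segment 3/2 to 3 holds 2*t**(7/2); add its integral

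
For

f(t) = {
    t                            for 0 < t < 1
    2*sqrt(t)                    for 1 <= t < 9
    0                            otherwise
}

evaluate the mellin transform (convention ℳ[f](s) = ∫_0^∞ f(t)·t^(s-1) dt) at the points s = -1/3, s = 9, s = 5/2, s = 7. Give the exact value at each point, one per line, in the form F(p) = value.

invert the power substitution to get t**2 on [0, 1); 2*t on [1, 3)
undo the shared t-power: t**(3/2) on [0, 1); 2*sqrt(t) on [1, 3)
treat the 2 regions marked off by 1 separately and sum
∫ t·t^(s-1) over [0, 1)
piece [1, 9): integrate 2*sqrt(t) against the kernel

F(-1/3) = -21/2 + 12*3**(1/3)
F(9) = 46490458659/190
F(5/2) = 10198/21
F(7) = 459165007/120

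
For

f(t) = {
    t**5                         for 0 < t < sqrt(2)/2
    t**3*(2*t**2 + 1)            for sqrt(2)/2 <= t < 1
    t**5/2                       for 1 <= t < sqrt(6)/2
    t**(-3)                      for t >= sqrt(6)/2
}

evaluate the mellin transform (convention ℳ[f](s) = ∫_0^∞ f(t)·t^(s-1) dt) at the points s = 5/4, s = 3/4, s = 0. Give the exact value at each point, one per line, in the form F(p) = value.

F(5/4) = 2**(7/8)*(-2814 + 16968*2**(1/8) + 23239*3**(1/8))/71400
F(3/4) = 2**(1/8)*(-3294 + 9828*2**(7/8) + 7325*3**(7/8))/37260
F(0) = -13*sqrt(2)/120 + 403*sqrt(6)/2160 + 19/30

remove the shared t-power first: t**3 on [0, sqrt(2)/2); t*(2*t**2 + 1) on [sqrt(2)/2, 1); t**3/2 on [1, sqrt(6)/2); …
the shared t-power comes off first: t**2 on [0, sqrt(2)/2); 2*t**2 + 1 on [sqrt(2)/2, 1); t**2/2 on [1, sqrt(6)/2); …
invert the power substitution to get t on [0, 1/2); 2*t + 1 on [1/2, 1); t/2 on [1, 3/2); …
treat the 4 regions marked off by sqrt(2)/2, 1, sqrt(6)/2 separately and sum
between 0 and sqrt(2)/2 the integrand is t**5·t^(s-1)
on [sqrt(2)/2, 1) integrate f = t**3*(2*t**2 + 1) against the kernel
the [1, sqrt(6)/2) slice contributes ∫ t**5/2·t^(s-1) dt
on [sqrt(6)/2, ∞) integrate f = t**(-3) against the kernel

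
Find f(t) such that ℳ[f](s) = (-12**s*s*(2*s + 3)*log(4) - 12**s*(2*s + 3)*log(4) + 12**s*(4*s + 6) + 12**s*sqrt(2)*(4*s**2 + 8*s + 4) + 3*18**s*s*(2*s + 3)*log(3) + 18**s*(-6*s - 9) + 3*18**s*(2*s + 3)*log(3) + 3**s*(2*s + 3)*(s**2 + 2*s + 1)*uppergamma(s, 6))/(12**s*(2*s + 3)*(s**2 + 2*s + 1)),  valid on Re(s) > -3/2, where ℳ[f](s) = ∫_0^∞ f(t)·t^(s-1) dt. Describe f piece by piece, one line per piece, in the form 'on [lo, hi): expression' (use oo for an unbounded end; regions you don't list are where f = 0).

peel off the common scale on t: t**(3/2) on [0, 2); t*log(t) on [2, 3); exp(-2*t) on [3, ∞)
treat the 3 regions marked off by 1, 3/2 separately and sum
[0, 1) adds the kernel integral of 2*sqrt(2)*t**(3/2)
[1, 3/2) adds the kernel integral of 2*t*log(2*t)
∫ over [3/2, ∞) of exp(-4*t)·t^(s-1) joins the sum

on [0, 1): 2*sqrt(2)*t**(3/2)
on [1, 3/2): 2*t*log(2*t)
on [3/2, oo): exp(-4*t)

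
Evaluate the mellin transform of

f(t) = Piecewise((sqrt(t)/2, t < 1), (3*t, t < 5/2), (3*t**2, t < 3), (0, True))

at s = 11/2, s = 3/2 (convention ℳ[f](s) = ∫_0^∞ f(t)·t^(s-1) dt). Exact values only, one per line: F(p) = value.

F(11/2) = -109375*sqrt(10)/1664 - 59/156 + 4374*sqrt(3)/5
F(3/2) = -165*sqrt(10)/56 - 19/20 + 162*sqrt(3)/7

along the cuts 1, 5/2, ℳ[f](s) splits into 3 integrals
the [0, 1) slice contributes ∫ sqrt(t)/2·t^(s-1) dt
segment [1, 5/2) carries 3*t; integrate it
[5/2, 3) adds the kernel integral of 3*t**2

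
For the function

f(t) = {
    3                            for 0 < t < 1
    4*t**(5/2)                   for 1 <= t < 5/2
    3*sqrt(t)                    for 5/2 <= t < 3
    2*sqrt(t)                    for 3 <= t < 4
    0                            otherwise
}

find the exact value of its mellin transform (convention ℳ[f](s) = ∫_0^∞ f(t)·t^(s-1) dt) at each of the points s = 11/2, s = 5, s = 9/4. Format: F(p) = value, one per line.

F(11/2) = 35950429/16896
F(5) = 486*sqrt(3)/11 + 71875*sqrt(10)/528 + 122891/165
F(9/4) = 28/57 + 36*3**(3/4)/11 + 256*sqrt(2)/11 + 2725*2**(1/4)*5**(3/4)/209

decompose at 1, 5/2, 3; ℳ[f](s) sums the 4 pieces' integrals
segment [0, 1) carries 3; integrate it
∫ 4*t**(5/2)·t^(s-1) over [1, 5/2)
on [5/2, 3) integrate f = 3*sqrt(t) against the kernel
segment [3, 4) carries 2*sqrt(t); integrate it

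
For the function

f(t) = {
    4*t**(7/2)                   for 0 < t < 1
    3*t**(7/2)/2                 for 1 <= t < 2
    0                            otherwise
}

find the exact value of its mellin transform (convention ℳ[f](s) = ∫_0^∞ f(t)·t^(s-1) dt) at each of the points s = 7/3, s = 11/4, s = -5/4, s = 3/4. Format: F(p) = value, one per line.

F(7/3) = 3/7 + 288*2**(5/6)/35
F(11/4) = 2/5 + 384*2**(1/4)/25
F(-5/4) = 10/9 + 8*2**(1/4)/3
F(3/4) = 10/17 + 96*2**(1/4)/17

f breaks at 1 into 2 integrals to sum
on [0, 1): add ∫ 4*t**(7/2)·t^(s-1) dt
[1, 2) adds the kernel integral of 3*t**(7/2)/2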